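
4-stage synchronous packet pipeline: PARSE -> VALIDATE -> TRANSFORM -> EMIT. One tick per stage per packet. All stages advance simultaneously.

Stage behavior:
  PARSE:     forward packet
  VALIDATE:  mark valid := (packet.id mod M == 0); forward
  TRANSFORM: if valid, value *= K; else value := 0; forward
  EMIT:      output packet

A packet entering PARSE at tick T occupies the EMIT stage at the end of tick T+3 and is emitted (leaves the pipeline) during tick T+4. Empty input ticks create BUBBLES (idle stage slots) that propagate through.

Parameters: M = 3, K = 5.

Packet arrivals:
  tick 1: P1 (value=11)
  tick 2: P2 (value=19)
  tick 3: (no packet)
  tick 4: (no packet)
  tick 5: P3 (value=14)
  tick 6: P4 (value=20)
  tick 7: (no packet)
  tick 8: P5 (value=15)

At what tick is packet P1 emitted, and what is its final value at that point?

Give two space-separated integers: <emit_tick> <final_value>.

Tick 1: [PARSE:P1(v=11,ok=F), VALIDATE:-, TRANSFORM:-, EMIT:-] out:-; in:P1
Tick 2: [PARSE:P2(v=19,ok=F), VALIDATE:P1(v=11,ok=F), TRANSFORM:-, EMIT:-] out:-; in:P2
Tick 3: [PARSE:-, VALIDATE:P2(v=19,ok=F), TRANSFORM:P1(v=0,ok=F), EMIT:-] out:-; in:-
Tick 4: [PARSE:-, VALIDATE:-, TRANSFORM:P2(v=0,ok=F), EMIT:P1(v=0,ok=F)] out:-; in:-
Tick 5: [PARSE:P3(v=14,ok=F), VALIDATE:-, TRANSFORM:-, EMIT:P2(v=0,ok=F)] out:P1(v=0); in:P3
Tick 6: [PARSE:P4(v=20,ok=F), VALIDATE:P3(v=14,ok=T), TRANSFORM:-, EMIT:-] out:P2(v=0); in:P4
Tick 7: [PARSE:-, VALIDATE:P4(v=20,ok=F), TRANSFORM:P3(v=70,ok=T), EMIT:-] out:-; in:-
Tick 8: [PARSE:P5(v=15,ok=F), VALIDATE:-, TRANSFORM:P4(v=0,ok=F), EMIT:P3(v=70,ok=T)] out:-; in:P5
Tick 9: [PARSE:-, VALIDATE:P5(v=15,ok=F), TRANSFORM:-, EMIT:P4(v=0,ok=F)] out:P3(v=70); in:-
Tick 10: [PARSE:-, VALIDATE:-, TRANSFORM:P5(v=0,ok=F), EMIT:-] out:P4(v=0); in:-
Tick 11: [PARSE:-, VALIDATE:-, TRANSFORM:-, EMIT:P5(v=0,ok=F)] out:-; in:-
Tick 12: [PARSE:-, VALIDATE:-, TRANSFORM:-, EMIT:-] out:P5(v=0); in:-
P1: arrives tick 1, valid=False (id=1, id%3=1), emit tick 5, final value 0

Answer: 5 0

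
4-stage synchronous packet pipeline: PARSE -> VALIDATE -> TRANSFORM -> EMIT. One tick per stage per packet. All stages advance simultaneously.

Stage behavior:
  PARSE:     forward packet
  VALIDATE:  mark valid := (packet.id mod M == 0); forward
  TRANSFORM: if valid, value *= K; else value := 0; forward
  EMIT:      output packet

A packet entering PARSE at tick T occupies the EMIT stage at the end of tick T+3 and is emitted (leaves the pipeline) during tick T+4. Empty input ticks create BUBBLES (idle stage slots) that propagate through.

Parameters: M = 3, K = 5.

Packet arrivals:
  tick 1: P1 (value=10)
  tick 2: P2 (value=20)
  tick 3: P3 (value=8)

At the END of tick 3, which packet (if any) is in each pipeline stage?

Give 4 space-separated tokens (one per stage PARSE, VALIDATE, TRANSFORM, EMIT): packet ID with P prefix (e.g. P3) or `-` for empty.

Answer: P3 P2 P1 -

Derivation:
Tick 1: [PARSE:P1(v=10,ok=F), VALIDATE:-, TRANSFORM:-, EMIT:-] out:-; in:P1
Tick 2: [PARSE:P2(v=20,ok=F), VALIDATE:P1(v=10,ok=F), TRANSFORM:-, EMIT:-] out:-; in:P2
Tick 3: [PARSE:P3(v=8,ok=F), VALIDATE:P2(v=20,ok=F), TRANSFORM:P1(v=0,ok=F), EMIT:-] out:-; in:P3
At end of tick 3: ['P3', 'P2', 'P1', '-']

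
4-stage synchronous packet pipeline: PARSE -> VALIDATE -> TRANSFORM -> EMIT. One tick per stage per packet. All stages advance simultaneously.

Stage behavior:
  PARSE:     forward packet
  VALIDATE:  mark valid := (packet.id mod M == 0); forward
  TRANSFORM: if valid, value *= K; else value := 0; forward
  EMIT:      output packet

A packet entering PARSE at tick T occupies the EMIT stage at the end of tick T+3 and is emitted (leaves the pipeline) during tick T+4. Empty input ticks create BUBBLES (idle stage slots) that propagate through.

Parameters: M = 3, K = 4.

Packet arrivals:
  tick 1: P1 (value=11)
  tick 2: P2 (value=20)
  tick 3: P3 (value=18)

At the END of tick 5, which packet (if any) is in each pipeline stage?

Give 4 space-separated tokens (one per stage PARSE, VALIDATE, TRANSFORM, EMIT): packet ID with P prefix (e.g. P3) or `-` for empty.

Answer: - - P3 P2

Derivation:
Tick 1: [PARSE:P1(v=11,ok=F), VALIDATE:-, TRANSFORM:-, EMIT:-] out:-; in:P1
Tick 2: [PARSE:P2(v=20,ok=F), VALIDATE:P1(v=11,ok=F), TRANSFORM:-, EMIT:-] out:-; in:P2
Tick 3: [PARSE:P3(v=18,ok=F), VALIDATE:P2(v=20,ok=F), TRANSFORM:P1(v=0,ok=F), EMIT:-] out:-; in:P3
Tick 4: [PARSE:-, VALIDATE:P3(v=18,ok=T), TRANSFORM:P2(v=0,ok=F), EMIT:P1(v=0,ok=F)] out:-; in:-
Tick 5: [PARSE:-, VALIDATE:-, TRANSFORM:P3(v=72,ok=T), EMIT:P2(v=0,ok=F)] out:P1(v=0); in:-
At end of tick 5: ['-', '-', 'P3', 'P2']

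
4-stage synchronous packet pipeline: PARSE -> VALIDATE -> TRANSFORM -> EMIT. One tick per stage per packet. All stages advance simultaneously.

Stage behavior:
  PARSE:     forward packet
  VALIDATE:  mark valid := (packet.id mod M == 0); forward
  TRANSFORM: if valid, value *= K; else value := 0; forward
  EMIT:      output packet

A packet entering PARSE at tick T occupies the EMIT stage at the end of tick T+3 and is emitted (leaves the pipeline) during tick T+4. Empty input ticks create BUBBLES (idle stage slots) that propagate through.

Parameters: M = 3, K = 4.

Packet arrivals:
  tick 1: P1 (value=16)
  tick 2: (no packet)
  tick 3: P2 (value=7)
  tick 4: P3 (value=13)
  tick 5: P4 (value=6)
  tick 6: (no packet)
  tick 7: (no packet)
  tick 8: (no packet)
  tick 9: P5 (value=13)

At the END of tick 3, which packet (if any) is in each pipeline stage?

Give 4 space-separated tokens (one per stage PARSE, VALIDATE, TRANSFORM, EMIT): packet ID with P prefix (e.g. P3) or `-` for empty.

Answer: P2 - P1 -

Derivation:
Tick 1: [PARSE:P1(v=16,ok=F), VALIDATE:-, TRANSFORM:-, EMIT:-] out:-; in:P1
Tick 2: [PARSE:-, VALIDATE:P1(v=16,ok=F), TRANSFORM:-, EMIT:-] out:-; in:-
Tick 3: [PARSE:P2(v=7,ok=F), VALIDATE:-, TRANSFORM:P1(v=0,ok=F), EMIT:-] out:-; in:P2
At end of tick 3: ['P2', '-', 'P1', '-']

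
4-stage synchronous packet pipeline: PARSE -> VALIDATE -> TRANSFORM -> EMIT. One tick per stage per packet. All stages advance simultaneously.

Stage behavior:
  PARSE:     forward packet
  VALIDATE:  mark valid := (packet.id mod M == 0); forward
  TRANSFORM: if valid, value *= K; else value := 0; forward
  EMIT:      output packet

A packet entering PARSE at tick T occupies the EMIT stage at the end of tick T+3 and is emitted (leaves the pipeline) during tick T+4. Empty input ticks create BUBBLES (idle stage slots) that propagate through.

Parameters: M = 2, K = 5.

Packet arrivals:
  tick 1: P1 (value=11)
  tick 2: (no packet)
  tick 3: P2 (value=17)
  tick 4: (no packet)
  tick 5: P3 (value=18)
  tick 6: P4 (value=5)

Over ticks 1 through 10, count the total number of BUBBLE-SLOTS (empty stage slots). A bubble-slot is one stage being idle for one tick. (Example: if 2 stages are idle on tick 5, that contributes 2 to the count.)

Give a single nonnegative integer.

Answer: 24

Derivation:
Tick 1: [PARSE:P1(v=11,ok=F), VALIDATE:-, TRANSFORM:-, EMIT:-] out:-; bubbles=3
Tick 2: [PARSE:-, VALIDATE:P1(v=11,ok=F), TRANSFORM:-, EMIT:-] out:-; bubbles=3
Tick 3: [PARSE:P2(v=17,ok=F), VALIDATE:-, TRANSFORM:P1(v=0,ok=F), EMIT:-] out:-; bubbles=2
Tick 4: [PARSE:-, VALIDATE:P2(v=17,ok=T), TRANSFORM:-, EMIT:P1(v=0,ok=F)] out:-; bubbles=2
Tick 5: [PARSE:P3(v=18,ok=F), VALIDATE:-, TRANSFORM:P2(v=85,ok=T), EMIT:-] out:P1(v=0); bubbles=2
Tick 6: [PARSE:P4(v=5,ok=F), VALIDATE:P3(v=18,ok=F), TRANSFORM:-, EMIT:P2(v=85,ok=T)] out:-; bubbles=1
Tick 7: [PARSE:-, VALIDATE:P4(v=5,ok=T), TRANSFORM:P3(v=0,ok=F), EMIT:-] out:P2(v=85); bubbles=2
Tick 8: [PARSE:-, VALIDATE:-, TRANSFORM:P4(v=25,ok=T), EMIT:P3(v=0,ok=F)] out:-; bubbles=2
Tick 9: [PARSE:-, VALIDATE:-, TRANSFORM:-, EMIT:P4(v=25,ok=T)] out:P3(v=0); bubbles=3
Tick 10: [PARSE:-, VALIDATE:-, TRANSFORM:-, EMIT:-] out:P4(v=25); bubbles=4
Total bubble-slots: 24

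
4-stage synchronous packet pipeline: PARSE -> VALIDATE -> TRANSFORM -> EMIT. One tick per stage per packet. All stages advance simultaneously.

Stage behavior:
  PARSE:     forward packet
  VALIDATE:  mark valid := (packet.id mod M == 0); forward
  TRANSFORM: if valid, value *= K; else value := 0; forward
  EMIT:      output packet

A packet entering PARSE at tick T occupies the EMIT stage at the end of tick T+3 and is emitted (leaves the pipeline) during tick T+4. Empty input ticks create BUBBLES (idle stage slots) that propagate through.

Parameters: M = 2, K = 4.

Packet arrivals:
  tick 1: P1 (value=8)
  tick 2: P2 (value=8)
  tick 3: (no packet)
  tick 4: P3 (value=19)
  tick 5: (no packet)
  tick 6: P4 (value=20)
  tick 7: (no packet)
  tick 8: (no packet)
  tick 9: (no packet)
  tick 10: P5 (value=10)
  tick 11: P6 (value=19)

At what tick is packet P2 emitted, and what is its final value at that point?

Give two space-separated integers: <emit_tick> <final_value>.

Tick 1: [PARSE:P1(v=8,ok=F), VALIDATE:-, TRANSFORM:-, EMIT:-] out:-; in:P1
Tick 2: [PARSE:P2(v=8,ok=F), VALIDATE:P1(v=8,ok=F), TRANSFORM:-, EMIT:-] out:-; in:P2
Tick 3: [PARSE:-, VALIDATE:P2(v=8,ok=T), TRANSFORM:P1(v=0,ok=F), EMIT:-] out:-; in:-
Tick 4: [PARSE:P3(v=19,ok=F), VALIDATE:-, TRANSFORM:P2(v=32,ok=T), EMIT:P1(v=0,ok=F)] out:-; in:P3
Tick 5: [PARSE:-, VALIDATE:P3(v=19,ok=F), TRANSFORM:-, EMIT:P2(v=32,ok=T)] out:P1(v=0); in:-
Tick 6: [PARSE:P4(v=20,ok=F), VALIDATE:-, TRANSFORM:P3(v=0,ok=F), EMIT:-] out:P2(v=32); in:P4
Tick 7: [PARSE:-, VALIDATE:P4(v=20,ok=T), TRANSFORM:-, EMIT:P3(v=0,ok=F)] out:-; in:-
Tick 8: [PARSE:-, VALIDATE:-, TRANSFORM:P4(v=80,ok=T), EMIT:-] out:P3(v=0); in:-
Tick 9: [PARSE:-, VALIDATE:-, TRANSFORM:-, EMIT:P4(v=80,ok=T)] out:-; in:-
Tick 10: [PARSE:P5(v=10,ok=F), VALIDATE:-, TRANSFORM:-, EMIT:-] out:P4(v=80); in:P5
Tick 11: [PARSE:P6(v=19,ok=F), VALIDATE:P5(v=10,ok=F), TRANSFORM:-, EMIT:-] out:-; in:P6
Tick 12: [PARSE:-, VALIDATE:P6(v=19,ok=T), TRANSFORM:P5(v=0,ok=F), EMIT:-] out:-; in:-
Tick 13: [PARSE:-, VALIDATE:-, TRANSFORM:P6(v=76,ok=T), EMIT:P5(v=0,ok=F)] out:-; in:-
Tick 14: [PARSE:-, VALIDATE:-, TRANSFORM:-, EMIT:P6(v=76,ok=T)] out:P5(v=0); in:-
Tick 15: [PARSE:-, VALIDATE:-, TRANSFORM:-, EMIT:-] out:P6(v=76); in:-
P2: arrives tick 2, valid=True (id=2, id%2=0), emit tick 6, final value 32

Answer: 6 32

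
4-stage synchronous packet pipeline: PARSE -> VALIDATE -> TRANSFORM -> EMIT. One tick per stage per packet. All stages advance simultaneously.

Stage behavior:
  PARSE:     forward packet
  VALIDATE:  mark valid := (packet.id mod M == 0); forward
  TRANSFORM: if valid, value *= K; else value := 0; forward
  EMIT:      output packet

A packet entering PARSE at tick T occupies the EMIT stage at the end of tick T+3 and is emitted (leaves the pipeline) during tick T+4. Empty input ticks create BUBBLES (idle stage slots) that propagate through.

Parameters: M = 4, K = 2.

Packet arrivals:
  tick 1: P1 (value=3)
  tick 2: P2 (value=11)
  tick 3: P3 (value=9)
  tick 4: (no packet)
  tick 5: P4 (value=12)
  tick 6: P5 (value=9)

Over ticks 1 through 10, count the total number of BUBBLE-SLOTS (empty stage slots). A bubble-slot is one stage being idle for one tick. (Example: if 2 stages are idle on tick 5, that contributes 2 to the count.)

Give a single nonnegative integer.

Answer: 20

Derivation:
Tick 1: [PARSE:P1(v=3,ok=F), VALIDATE:-, TRANSFORM:-, EMIT:-] out:-; bubbles=3
Tick 2: [PARSE:P2(v=11,ok=F), VALIDATE:P1(v=3,ok=F), TRANSFORM:-, EMIT:-] out:-; bubbles=2
Tick 3: [PARSE:P3(v=9,ok=F), VALIDATE:P2(v=11,ok=F), TRANSFORM:P1(v=0,ok=F), EMIT:-] out:-; bubbles=1
Tick 4: [PARSE:-, VALIDATE:P3(v=9,ok=F), TRANSFORM:P2(v=0,ok=F), EMIT:P1(v=0,ok=F)] out:-; bubbles=1
Tick 5: [PARSE:P4(v=12,ok=F), VALIDATE:-, TRANSFORM:P3(v=0,ok=F), EMIT:P2(v=0,ok=F)] out:P1(v=0); bubbles=1
Tick 6: [PARSE:P5(v=9,ok=F), VALIDATE:P4(v=12,ok=T), TRANSFORM:-, EMIT:P3(v=0,ok=F)] out:P2(v=0); bubbles=1
Tick 7: [PARSE:-, VALIDATE:P5(v=9,ok=F), TRANSFORM:P4(v=24,ok=T), EMIT:-] out:P3(v=0); bubbles=2
Tick 8: [PARSE:-, VALIDATE:-, TRANSFORM:P5(v=0,ok=F), EMIT:P4(v=24,ok=T)] out:-; bubbles=2
Tick 9: [PARSE:-, VALIDATE:-, TRANSFORM:-, EMIT:P5(v=0,ok=F)] out:P4(v=24); bubbles=3
Tick 10: [PARSE:-, VALIDATE:-, TRANSFORM:-, EMIT:-] out:P5(v=0); bubbles=4
Total bubble-slots: 20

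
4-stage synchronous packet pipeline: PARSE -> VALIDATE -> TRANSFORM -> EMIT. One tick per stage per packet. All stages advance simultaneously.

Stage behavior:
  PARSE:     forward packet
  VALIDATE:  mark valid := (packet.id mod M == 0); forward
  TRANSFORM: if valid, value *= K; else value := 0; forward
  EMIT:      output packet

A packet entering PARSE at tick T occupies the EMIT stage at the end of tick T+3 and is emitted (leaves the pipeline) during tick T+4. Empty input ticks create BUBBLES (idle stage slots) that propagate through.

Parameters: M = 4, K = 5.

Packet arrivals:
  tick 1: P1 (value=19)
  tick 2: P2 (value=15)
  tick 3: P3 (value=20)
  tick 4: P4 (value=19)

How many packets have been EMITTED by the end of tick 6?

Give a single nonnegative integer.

Answer: 2

Derivation:
Tick 1: [PARSE:P1(v=19,ok=F), VALIDATE:-, TRANSFORM:-, EMIT:-] out:-; in:P1
Tick 2: [PARSE:P2(v=15,ok=F), VALIDATE:P1(v=19,ok=F), TRANSFORM:-, EMIT:-] out:-; in:P2
Tick 3: [PARSE:P3(v=20,ok=F), VALIDATE:P2(v=15,ok=F), TRANSFORM:P1(v=0,ok=F), EMIT:-] out:-; in:P3
Tick 4: [PARSE:P4(v=19,ok=F), VALIDATE:P3(v=20,ok=F), TRANSFORM:P2(v=0,ok=F), EMIT:P1(v=0,ok=F)] out:-; in:P4
Tick 5: [PARSE:-, VALIDATE:P4(v=19,ok=T), TRANSFORM:P3(v=0,ok=F), EMIT:P2(v=0,ok=F)] out:P1(v=0); in:-
Tick 6: [PARSE:-, VALIDATE:-, TRANSFORM:P4(v=95,ok=T), EMIT:P3(v=0,ok=F)] out:P2(v=0); in:-
Emitted by tick 6: ['P1', 'P2']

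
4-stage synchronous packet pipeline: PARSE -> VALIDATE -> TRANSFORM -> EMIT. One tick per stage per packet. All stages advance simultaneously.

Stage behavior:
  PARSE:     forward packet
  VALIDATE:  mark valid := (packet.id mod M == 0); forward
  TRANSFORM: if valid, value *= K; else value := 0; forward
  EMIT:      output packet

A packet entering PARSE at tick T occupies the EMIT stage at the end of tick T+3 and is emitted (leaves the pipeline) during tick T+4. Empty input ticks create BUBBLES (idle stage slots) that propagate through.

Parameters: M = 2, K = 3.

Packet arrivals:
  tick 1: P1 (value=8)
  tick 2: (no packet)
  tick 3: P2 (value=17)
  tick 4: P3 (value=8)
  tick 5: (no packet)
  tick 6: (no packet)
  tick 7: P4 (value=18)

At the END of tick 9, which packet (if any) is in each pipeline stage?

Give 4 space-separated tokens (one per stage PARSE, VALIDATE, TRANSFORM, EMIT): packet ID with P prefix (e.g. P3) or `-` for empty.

Tick 1: [PARSE:P1(v=8,ok=F), VALIDATE:-, TRANSFORM:-, EMIT:-] out:-; in:P1
Tick 2: [PARSE:-, VALIDATE:P1(v=8,ok=F), TRANSFORM:-, EMIT:-] out:-; in:-
Tick 3: [PARSE:P2(v=17,ok=F), VALIDATE:-, TRANSFORM:P1(v=0,ok=F), EMIT:-] out:-; in:P2
Tick 4: [PARSE:P3(v=8,ok=F), VALIDATE:P2(v=17,ok=T), TRANSFORM:-, EMIT:P1(v=0,ok=F)] out:-; in:P3
Tick 5: [PARSE:-, VALIDATE:P3(v=8,ok=F), TRANSFORM:P2(v=51,ok=T), EMIT:-] out:P1(v=0); in:-
Tick 6: [PARSE:-, VALIDATE:-, TRANSFORM:P3(v=0,ok=F), EMIT:P2(v=51,ok=T)] out:-; in:-
Tick 7: [PARSE:P4(v=18,ok=F), VALIDATE:-, TRANSFORM:-, EMIT:P3(v=0,ok=F)] out:P2(v=51); in:P4
Tick 8: [PARSE:-, VALIDATE:P4(v=18,ok=T), TRANSFORM:-, EMIT:-] out:P3(v=0); in:-
Tick 9: [PARSE:-, VALIDATE:-, TRANSFORM:P4(v=54,ok=T), EMIT:-] out:-; in:-
At end of tick 9: ['-', '-', 'P4', '-']

Answer: - - P4 -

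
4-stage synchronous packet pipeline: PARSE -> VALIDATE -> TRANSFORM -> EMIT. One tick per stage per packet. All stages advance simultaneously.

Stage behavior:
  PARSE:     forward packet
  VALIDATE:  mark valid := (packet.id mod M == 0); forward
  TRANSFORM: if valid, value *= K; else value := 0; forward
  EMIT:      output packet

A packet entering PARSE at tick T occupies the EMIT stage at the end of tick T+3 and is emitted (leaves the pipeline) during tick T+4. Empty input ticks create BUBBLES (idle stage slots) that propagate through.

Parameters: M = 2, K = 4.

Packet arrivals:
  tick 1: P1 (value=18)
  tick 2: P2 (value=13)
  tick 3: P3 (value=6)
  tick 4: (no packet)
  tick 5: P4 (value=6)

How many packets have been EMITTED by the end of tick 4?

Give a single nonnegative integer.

Answer: 0

Derivation:
Tick 1: [PARSE:P1(v=18,ok=F), VALIDATE:-, TRANSFORM:-, EMIT:-] out:-; in:P1
Tick 2: [PARSE:P2(v=13,ok=F), VALIDATE:P1(v=18,ok=F), TRANSFORM:-, EMIT:-] out:-; in:P2
Tick 3: [PARSE:P3(v=6,ok=F), VALIDATE:P2(v=13,ok=T), TRANSFORM:P1(v=0,ok=F), EMIT:-] out:-; in:P3
Tick 4: [PARSE:-, VALIDATE:P3(v=6,ok=F), TRANSFORM:P2(v=52,ok=T), EMIT:P1(v=0,ok=F)] out:-; in:-
Emitted by tick 4: []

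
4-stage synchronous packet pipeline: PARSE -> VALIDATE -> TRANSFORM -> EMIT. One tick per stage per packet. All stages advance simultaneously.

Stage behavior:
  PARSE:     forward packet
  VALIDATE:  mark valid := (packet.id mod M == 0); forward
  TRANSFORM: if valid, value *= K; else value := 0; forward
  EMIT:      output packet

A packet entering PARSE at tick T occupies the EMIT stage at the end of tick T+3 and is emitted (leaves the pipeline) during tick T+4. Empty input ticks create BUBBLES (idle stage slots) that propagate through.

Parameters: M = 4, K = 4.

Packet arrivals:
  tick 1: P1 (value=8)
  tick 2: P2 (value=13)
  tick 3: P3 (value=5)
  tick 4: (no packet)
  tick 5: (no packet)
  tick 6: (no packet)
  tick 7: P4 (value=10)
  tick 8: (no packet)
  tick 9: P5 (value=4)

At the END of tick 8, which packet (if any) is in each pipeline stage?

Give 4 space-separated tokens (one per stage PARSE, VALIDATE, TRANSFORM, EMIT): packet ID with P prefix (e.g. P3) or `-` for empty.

Tick 1: [PARSE:P1(v=8,ok=F), VALIDATE:-, TRANSFORM:-, EMIT:-] out:-; in:P1
Tick 2: [PARSE:P2(v=13,ok=F), VALIDATE:P1(v=8,ok=F), TRANSFORM:-, EMIT:-] out:-; in:P2
Tick 3: [PARSE:P3(v=5,ok=F), VALIDATE:P2(v=13,ok=F), TRANSFORM:P1(v=0,ok=F), EMIT:-] out:-; in:P3
Tick 4: [PARSE:-, VALIDATE:P3(v=5,ok=F), TRANSFORM:P2(v=0,ok=F), EMIT:P1(v=0,ok=F)] out:-; in:-
Tick 5: [PARSE:-, VALIDATE:-, TRANSFORM:P3(v=0,ok=F), EMIT:P2(v=0,ok=F)] out:P1(v=0); in:-
Tick 6: [PARSE:-, VALIDATE:-, TRANSFORM:-, EMIT:P3(v=0,ok=F)] out:P2(v=0); in:-
Tick 7: [PARSE:P4(v=10,ok=F), VALIDATE:-, TRANSFORM:-, EMIT:-] out:P3(v=0); in:P4
Tick 8: [PARSE:-, VALIDATE:P4(v=10,ok=T), TRANSFORM:-, EMIT:-] out:-; in:-
At end of tick 8: ['-', 'P4', '-', '-']

Answer: - P4 - -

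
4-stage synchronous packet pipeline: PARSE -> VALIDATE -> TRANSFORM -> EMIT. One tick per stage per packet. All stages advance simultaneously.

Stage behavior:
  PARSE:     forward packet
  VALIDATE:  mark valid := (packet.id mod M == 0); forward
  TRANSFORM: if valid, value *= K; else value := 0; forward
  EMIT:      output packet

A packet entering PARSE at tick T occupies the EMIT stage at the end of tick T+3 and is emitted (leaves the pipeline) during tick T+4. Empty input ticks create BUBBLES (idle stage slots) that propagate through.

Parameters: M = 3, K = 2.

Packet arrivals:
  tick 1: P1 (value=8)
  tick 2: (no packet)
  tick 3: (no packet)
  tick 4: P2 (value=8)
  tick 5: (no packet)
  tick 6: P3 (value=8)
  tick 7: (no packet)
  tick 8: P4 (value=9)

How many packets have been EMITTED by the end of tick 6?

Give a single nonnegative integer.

Answer: 1

Derivation:
Tick 1: [PARSE:P1(v=8,ok=F), VALIDATE:-, TRANSFORM:-, EMIT:-] out:-; in:P1
Tick 2: [PARSE:-, VALIDATE:P1(v=8,ok=F), TRANSFORM:-, EMIT:-] out:-; in:-
Tick 3: [PARSE:-, VALIDATE:-, TRANSFORM:P1(v=0,ok=F), EMIT:-] out:-; in:-
Tick 4: [PARSE:P2(v=8,ok=F), VALIDATE:-, TRANSFORM:-, EMIT:P1(v=0,ok=F)] out:-; in:P2
Tick 5: [PARSE:-, VALIDATE:P2(v=8,ok=F), TRANSFORM:-, EMIT:-] out:P1(v=0); in:-
Tick 6: [PARSE:P3(v=8,ok=F), VALIDATE:-, TRANSFORM:P2(v=0,ok=F), EMIT:-] out:-; in:P3
Emitted by tick 6: ['P1']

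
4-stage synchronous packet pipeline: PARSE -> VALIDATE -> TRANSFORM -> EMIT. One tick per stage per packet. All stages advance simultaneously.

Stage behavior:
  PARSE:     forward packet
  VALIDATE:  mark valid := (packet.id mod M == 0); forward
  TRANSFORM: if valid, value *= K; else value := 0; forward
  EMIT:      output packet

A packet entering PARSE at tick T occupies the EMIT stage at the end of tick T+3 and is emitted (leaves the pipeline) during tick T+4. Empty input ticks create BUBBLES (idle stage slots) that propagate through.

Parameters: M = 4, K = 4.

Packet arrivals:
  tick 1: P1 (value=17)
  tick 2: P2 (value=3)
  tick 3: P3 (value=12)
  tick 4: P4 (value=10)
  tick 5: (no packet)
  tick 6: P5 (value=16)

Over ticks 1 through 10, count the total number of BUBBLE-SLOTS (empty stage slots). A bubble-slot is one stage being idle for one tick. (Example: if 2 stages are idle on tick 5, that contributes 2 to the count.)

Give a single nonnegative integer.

Tick 1: [PARSE:P1(v=17,ok=F), VALIDATE:-, TRANSFORM:-, EMIT:-] out:-; bubbles=3
Tick 2: [PARSE:P2(v=3,ok=F), VALIDATE:P1(v=17,ok=F), TRANSFORM:-, EMIT:-] out:-; bubbles=2
Tick 3: [PARSE:P3(v=12,ok=F), VALIDATE:P2(v=3,ok=F), TRANSFORM:P1(v=0,ok=F), EMIT:-] out:-; bubbles=1
Tick 4: [PARSE:P4(v=10,ok=F), VALIDATE:P3(v=12,ok=F), TRANSFORM:P2(v=0,ok=F), EMIT:P1(v=0,ok=F)] out:-; bubbles=0
Tick 5: [PARSE:-, VALIDATE:P4(v=10,ok=T), TRANSFORM:P3(v=0,ok=F), EMIT:P2(v=0,ok=F)] out:P1(v=0); bubbles=1
Tick 6: [PARSE:P5(v=16,ok=F), VALIDATE:-, TRANSFORM:P4(v=40,ok=T), EMIT:P3(v=0,ok=F)] out:P2(v=0); bubbles=1
Tick 7: [PARSE:-, VALIDATE:P5(v=16,ok=F), TRANSFORM:-, EMIT:P4(v=40,ok=T)] out:P3(v=0); bubbles=2
Tick 8: [PARSE:-, VALIDATE:-, TRANSFORM:P5(v=0,ok=F), EMIT:-] out:P4(v=40); bubbles=3
Tick 9: [PARSE:-, VALIDATE:-, TRANSFORM:-, EMIT:P5(v=0,ok=F)] out:-; bubbles=3
Tick 10: [PARSE:-, VALIDATE:-, TRANSFORM:-, EMIT:-] out:P5(v=0); bubbles=4
Total bubble-slots: 20

Answer: 20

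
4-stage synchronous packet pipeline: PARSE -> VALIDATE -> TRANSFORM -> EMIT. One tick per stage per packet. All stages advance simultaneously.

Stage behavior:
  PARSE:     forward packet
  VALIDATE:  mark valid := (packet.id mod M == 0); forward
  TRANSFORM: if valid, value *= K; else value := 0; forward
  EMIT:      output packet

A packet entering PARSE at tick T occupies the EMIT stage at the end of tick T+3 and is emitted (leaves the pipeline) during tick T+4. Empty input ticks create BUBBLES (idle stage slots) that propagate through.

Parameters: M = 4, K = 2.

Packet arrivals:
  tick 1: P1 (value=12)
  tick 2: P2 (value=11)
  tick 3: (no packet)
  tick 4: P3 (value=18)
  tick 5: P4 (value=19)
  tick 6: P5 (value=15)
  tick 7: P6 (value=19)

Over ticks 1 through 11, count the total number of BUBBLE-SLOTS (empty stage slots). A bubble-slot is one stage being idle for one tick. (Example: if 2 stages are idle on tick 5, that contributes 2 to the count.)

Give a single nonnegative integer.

Tick 1: [PARSE:P1(v=12,ok=F), VALIDATE:-, TRANSFORM:-, EMIT:-] out:-; bubbles=3
Tick 2: [PARSE:P2(v=11,ok=F), VALIDATE:P1(v=12,ok=F), TRANSFORM:-, EMIT:-] out:-; bubbles=2
Tick 3: [PARSE:-, VALIDATE:P2(v=11,ok=F), TRANSFORM:P1(v=0,ok=F), EMIT:-] out:-; bubbles=2
Tick 4: [PARSE:P3(v=18,ok=F), VALIDATE:-, TRANSFORM:P2(v=0,ok=F), EMIT:P1(v=0,ok=F)] out:-; bubbles=1
Tick 5: [PARSE:P4(v=19,ok=F), VALIDATE:P3(v=18,ok=F), TRANSFORM:-, EMIT:P2(v=0,ok=F)] out:P1(v=0); bubbles=1
Tick 6: [PARSE:P5(v=15,ok=F), VALIDATE:P4(v=19,ok=T), TRANSFORM:P3(v=0,ok=F), EMIT:-] out:P2(v=0); bubbles=1
Tick 7: [PARSE:P6(v=19,ok=F), VALIDATE:P5(v=15,ok=F), TRANSFORM:P4(v=38,ok=T), EMIT:P3(v=0,ok=F)] out:-; bubbles=0
Tick 8: [PARSE:-, VALIDATE:P6(v=19,ok=F), TRANSFORM:P5(v=0,ok=F), EMIT:P4(v=38,ok=T)] out:P3(v=0); bubbles=1
Tick 9: [PARSE:-, VALIDATE:-, TRANSFORM:P6(v=0,ok=F), EMIT:P5(v=0,ok=F)] out:P4(v=38); bubbles=2
Tick 10: [PARSE:-, VALIDATE:-, TRANSFORM:-, EMIT:P6(v=0,ok=F)] out:P5(v=0); bubbles=3
Tick 11: [PARSE:-, VALIDATE:-, TRANSFORM:-, EMIT:-] out:P6(v=0); bubbles=4
Total bubble-slots: 20

Answer: 20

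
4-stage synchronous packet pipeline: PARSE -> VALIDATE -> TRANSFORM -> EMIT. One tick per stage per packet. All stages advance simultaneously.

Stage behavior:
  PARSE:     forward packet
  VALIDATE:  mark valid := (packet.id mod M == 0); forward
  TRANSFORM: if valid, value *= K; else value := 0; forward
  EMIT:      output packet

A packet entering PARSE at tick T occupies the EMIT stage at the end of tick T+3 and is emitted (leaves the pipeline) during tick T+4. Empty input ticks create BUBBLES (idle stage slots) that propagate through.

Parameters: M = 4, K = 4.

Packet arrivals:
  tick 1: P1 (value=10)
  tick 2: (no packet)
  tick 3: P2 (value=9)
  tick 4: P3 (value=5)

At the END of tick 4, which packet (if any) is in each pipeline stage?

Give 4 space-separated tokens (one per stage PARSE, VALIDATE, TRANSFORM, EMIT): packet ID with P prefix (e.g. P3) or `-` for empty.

Tick 1: [PARSE:P1(v=10,ok=F), VALIDATE:-, TRANSFORM:-, EMIT:-] out:-; in:P1
Tick 2: [PARSE:-, VALIDATE:P1(v=10,ok=F), TRANSFORM:-, EMIT:-] out:-; in:-
Tick 3: [PARSE:P2(v=9,ok=F), VALIDATE:-, TRANSFORM:P1(v=0,ok=F), EMIT:-] out:-; in:P2
Tick 4: [PARSE:P3(v=5,ok=F), VALIDATE:P2(v=9,ok=F), TRANSFORM:-, EMIT:P1(v=0,ok=F)] out:-; in:P3
At end of tick 4: ['P3', 'P2', '-', 'P1']

Answer: P3 P2 - P1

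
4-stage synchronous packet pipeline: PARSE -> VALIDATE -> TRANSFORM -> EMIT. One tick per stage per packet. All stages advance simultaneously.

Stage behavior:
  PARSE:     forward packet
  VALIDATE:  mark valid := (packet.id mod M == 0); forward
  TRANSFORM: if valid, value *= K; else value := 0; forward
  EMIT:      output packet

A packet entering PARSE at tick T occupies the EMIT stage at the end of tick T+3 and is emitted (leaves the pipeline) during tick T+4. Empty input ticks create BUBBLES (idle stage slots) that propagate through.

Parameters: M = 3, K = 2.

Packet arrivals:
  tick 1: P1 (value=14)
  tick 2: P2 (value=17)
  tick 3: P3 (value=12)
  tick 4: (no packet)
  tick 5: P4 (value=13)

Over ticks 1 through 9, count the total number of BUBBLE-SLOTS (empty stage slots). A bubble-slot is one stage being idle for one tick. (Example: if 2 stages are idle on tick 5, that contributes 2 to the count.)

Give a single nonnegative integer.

Tick 1: [PARSE:P1(v=14,ok=F), VALIDATE:-, TRANSFORM:-, EMIT:-] out:-; bubbles=3
Tick 2: [PARSE:P2(v=17,ok=F), VALIDATE:P1(v=14,ok=F), TRANSFORM:-, EMIT:-] out:-; bubbles=2
Tick 3: [PARSE:P3(v=12,ok=F), VALIDATE:P2(v=17,ok=F), TRANSFORM:P1(v=0,ok=F), EMIT:-] out:-; bubbles=1
Tick 4: [PARSE:-, VALIDATE:P3(v=12,ok=T), TRANSFORM:P2(v=0,ok=F), EMIT:P1(v=0,ok=F)] out:-; bubbles=1
Tick 5: [PARSE:P4(v=13,ok=F), VALIDATE:-, TRANSFORM:P3(v=24,ok=T), EMIT:P2(v=0,ok=F)] out:P1(v=0); bubbles=1
Tick 6: [PARSE:-, VALIDATE:P4(v=13,ok=F), TRANSFORM:-, EMIT:P3(v=24,ok=T)] out:P2(v=0); bubbles=2
Tick 7: [PARSE:-, VALIDATE:-, TRANSFORM:P4(v=0,ok=F), EMIT:-] out:P3(v=24); bubbles=3
Tick 8: [PARSE:-, VALIDATE:-, TRANSFORM:-, EMIT:P4(v=0,ok=F)] out:-; bubbles=3
Tick 9: [PARSE:-, VALIDATE:-, TRANSFORM:-, EMIT:-] out:P4(v=0); bubbles=4
Total bubble-slots: 20

Answer: 20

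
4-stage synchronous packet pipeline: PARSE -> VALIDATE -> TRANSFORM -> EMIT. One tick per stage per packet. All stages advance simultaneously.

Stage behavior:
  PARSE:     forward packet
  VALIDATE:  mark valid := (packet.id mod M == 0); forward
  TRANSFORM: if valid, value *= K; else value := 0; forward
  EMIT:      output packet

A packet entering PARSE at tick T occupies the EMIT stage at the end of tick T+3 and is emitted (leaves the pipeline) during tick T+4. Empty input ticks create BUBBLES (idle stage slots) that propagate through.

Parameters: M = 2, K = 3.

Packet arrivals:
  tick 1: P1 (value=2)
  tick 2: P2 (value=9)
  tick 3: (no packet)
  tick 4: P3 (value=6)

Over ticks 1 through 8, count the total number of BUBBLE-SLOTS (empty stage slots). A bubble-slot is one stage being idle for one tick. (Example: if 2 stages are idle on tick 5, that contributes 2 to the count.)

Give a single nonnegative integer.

Answer: 20

Derivation:
Tick 1: [PARSE:P1(v=2,ok=F), VALIDATE:-, TRANSFORM:-, EMIT:-] out:-; bubbles=3
Tick 2: [PARSE:P2(v=9,ok=F), VALIDATE:P1(v=2,ok=F), TRANSFORM:-, EMIT:-] out:-; bubbles=2
Tick 3: [PARSE:-, VALIDATE:P2(v=9,ok=T), TRANSFORM:P1(v=0,ok=F), EMIT:-] out:-; bubbles=2
Tick 4: [PARSE:P3(v=6,ok=F), VALIDATE:-, TRANSFORM:P2(v=27,ok=T), EMIT:P1(v=0,ok=F)] out:-; bubbles=1
Tick 5: [PARSE:-, VALIDATE:P3(v=6,ok=F), TRANSFORM:-, EMIT:P2(v=27,ok=T)] out:P1(v=0); bubbles=2
Tick 6: [PARSE:-, VALIDATE:-, TRANSFORM:P3(v=0,ok=F), EMIT:-] out:P2(v=27); bubbles=3
Tick 7: [PARSE:-, VALIDATE:-, TRANSFORM:-, EMIT:P3(v=0,ok=F)] out:-; bubbles=3
Tick 8: [PARSE:-, VALIDATE:-, TRANSFORM:-, EMIT:-] out:P3(v=0); bubbles=4
Total bubble-slots: 20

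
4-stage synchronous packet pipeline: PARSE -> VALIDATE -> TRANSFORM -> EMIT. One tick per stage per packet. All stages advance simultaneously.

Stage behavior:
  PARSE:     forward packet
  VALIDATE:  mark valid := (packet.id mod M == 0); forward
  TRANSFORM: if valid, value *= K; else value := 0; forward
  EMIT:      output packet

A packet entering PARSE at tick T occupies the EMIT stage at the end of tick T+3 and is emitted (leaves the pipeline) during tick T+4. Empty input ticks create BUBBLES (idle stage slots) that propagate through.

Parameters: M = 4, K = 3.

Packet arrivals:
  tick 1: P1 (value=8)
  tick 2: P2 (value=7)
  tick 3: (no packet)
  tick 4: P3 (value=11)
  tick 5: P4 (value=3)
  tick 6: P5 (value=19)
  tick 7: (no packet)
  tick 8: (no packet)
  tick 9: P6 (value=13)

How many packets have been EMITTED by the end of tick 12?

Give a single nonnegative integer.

Tick 1: [PARSE:P1(v=8,ok=F), VALIDATE:-, TRANSFORM:-, EMIT:-] out:-; in:P1
Tick 2: [PARSE:P2(v=7,ok=F), VALIDATE:P1(v=8,ok=F), TRANSFORM:-, EMIT:-] out:-; in:P2
Tick 3: [PARSE:-, VALIDATE:P2(v=7,ok=F), TRANSFORM:P1(v=0,ok=F), EMIT:-] out:-; in:-
Tick 4: [PARSE:P3(v=11,ok=F), VALIDATE:-, TRANSFORM:P2(v=0,ok=F), EMIT:P1(v=0,ok=F)] out:-; in:P3
Tick 5: [PARSE:P4(v=3,ok=F), VALIDATE:P3(v=11,ok=F), TRANSFORM:-, EMIT:P2(v=0,ok=F)] out:P1(v=0); in:P4
Tick 6: [PARSE:P5(v=19,ok=F), VALIDATE:P4(v=3,ok=T), TRANSFORM:P3(v=0,ok=F), EMIT:-] out:P2(v=0); in:P5
Tick 7: [PARSE:-, VALIDATE:P5(v=19,ok=F), TRANSFORM:P4(v=9,ok=T), EMIT:P3(v=0,ok=F)] out:-; in:-
Tick 8: [PARSE:-, VALIDATE:-, TRANSFORM:P5(v=0,ok=F), EMIT:P4(v=9,ok=T)] out:P3(v=0); in:-
Tick 9: [PARSE:P6(v=13,ok=F), VALIDATE:-, TRANSFORM:-, EMIT:P5(v=0,ok=F)] out:P4(v=9); in:P6
Tick 10: [PARSE:-, VALIDATE:P6(v=13,ok=F), TRANSFORM:-, EMIT:-] out:P5(v=0); in:-
Tick 11: [PARSE:-, VALIDATE:-, TRANSFORM:P6(v=0,ok=F), EMIT:-] out:-; in:-
Tick 12: [PARSE:-, VALIDATE:-, TRANSFORM:-, EMIT:P6(v=0,ok=F)] out:-; in:-
Emitted by tick 12: ['P1', 'P2', 'P3', 'P4', 'P5']

Answer: 5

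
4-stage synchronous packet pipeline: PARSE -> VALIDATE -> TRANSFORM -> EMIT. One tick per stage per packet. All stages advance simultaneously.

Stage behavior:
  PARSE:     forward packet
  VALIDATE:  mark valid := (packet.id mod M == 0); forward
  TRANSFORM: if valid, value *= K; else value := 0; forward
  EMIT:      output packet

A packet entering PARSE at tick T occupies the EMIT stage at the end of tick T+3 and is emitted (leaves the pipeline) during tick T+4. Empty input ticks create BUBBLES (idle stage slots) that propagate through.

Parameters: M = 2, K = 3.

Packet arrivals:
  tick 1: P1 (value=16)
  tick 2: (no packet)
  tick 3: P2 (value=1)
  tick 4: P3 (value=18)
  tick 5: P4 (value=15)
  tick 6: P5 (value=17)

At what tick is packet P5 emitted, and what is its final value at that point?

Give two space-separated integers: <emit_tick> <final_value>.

Tick 1: [PARSE:P1(v=16,ok=F), VALIDATE:-, TRANSFORM:-, EMIT:-] out:-; in:P1
Tick 2: [PARSE:-, VALIDATE:P1(v=16,ok=F), TRANSFORM:-, EMIT:-] out:-; in:-
Tick 3: [PARSE:P2(v=1,ok=F), VALIDATE:-, TRANSFORM:P1(v=0,ok=F), EMIT:-] out:-; in:P2
Tick 4: [PARSE:P3(v=18,ok=F), VALIDATE:P2(v=1,ok=T), TRANSFORM:-, EMIT:P1(v=0,ok=F)] out:-; in:P3
Tick 5: [PARSE:P4(v=15,ok=F), VALIDATE:P3(v=18,ok=F), TRANSFORM:P2(v=3,ok=T), EMIT:-] out:P1(v=0); in:P4
Tick 6: [PARSE:P5(v=17,ok=F), VALIDATE:P4(v=15,ok=T), TRANSFORM:P3(v=0,ok=F), EMIT:P2(v=3,ok=T)] out:-; in:P5
Tick 7: [PARSE:-, VALIDATE:P5(v=17,ok=F), TRANSFORM:P4(v=45,ok=T), EMIT:P3(v=0,ok=F)] out:P2(v=3); in:-
Tick 8: [PARSE:-, VALIDATE:-, TRANSFORM:P5(v=0,ok=F), EMIT:P4(v=45,ok=T)] out:P3(v=0); in:-
Tick 9: [PARSE:-, VALIDATE:-, TRANSFORM:-, EMIT:P5(v=0,ok=F)] out:P4(v=45); in:-
Tick 10: [PARSE:-, VALIDATE:-, TRANSFORM:-, EMIT:-] out:P5(v=0); in:-
P5: arrives tick 6, valid=False (id=5, id%2=1), emit tick 10, final value 0

Answer: 10 0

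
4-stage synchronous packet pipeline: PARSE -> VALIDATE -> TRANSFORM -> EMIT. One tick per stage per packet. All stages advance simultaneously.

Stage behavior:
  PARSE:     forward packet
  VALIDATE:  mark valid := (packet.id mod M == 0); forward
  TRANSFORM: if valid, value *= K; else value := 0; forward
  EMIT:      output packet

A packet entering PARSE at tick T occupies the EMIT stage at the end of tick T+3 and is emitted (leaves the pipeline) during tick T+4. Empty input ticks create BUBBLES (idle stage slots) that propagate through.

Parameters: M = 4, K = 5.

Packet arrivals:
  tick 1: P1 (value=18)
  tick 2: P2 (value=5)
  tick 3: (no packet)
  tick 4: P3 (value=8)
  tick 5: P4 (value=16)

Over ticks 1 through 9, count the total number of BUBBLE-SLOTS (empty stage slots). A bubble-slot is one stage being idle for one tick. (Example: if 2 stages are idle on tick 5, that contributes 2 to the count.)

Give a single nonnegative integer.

Tick 1: [PARSE:P1(v=18,ok=F), VALIDATE:-, TRANSFORM:-, EMIT:-] out:-; bubbles=3
Tick 2: [PARSE:P2(v=5,ok=F), VALIDATE:P1(v=18,ok=F), TRANSFORM:-, EMIT:-] out:-; bubbles=2
Tick 3: [PARSE:-, VALIDATE:P2(v=5,ok=F), TRANSFORM:P1(v=0,ok=F), EMIT:-] out:-; bubbles=2
Tick 4: [PARSE:P3(v=8,ok=F), VALIDATE:-, TRANSFORM:P2(v=0,ok=F), EMIT:P1(v=0,ok=F)] out:-; bubbles=1
Tick 5: [PARSE:P4(v=16,ok=F), VALIDATE:P3(v=8,ok=F), TRANSFORM:-, EMIT:P2(v=0,ok=F)] out:P1(v=0); bubbles=1
Tick 6: [PARSE:-, VALIDATE:P4(v=16,ok=T), TRANSFORM:P3(v=0,ok=F), EMIT:-] out:P2(v=0); bubbles=2
Tick 7: [PARSE:-, VALIDATE:-, TRANSFORM:P4(v=80,ok=T), EMIT:P3(v=0,ok=F)] out:-; bubbles=2
Tick 8: [PARSE:-, VALIDATE:-, TRANSFORM:-, EMIT:P4(v=80,ok=T)] out:P3(v=0); bubbles=3
Tick 9: [PARSE:-, VALIDATE:-, TRANSFORM:-, EMIT:-] out:P4(v=80); bubbles=4
Total bubble-slots: 20

Answer: 20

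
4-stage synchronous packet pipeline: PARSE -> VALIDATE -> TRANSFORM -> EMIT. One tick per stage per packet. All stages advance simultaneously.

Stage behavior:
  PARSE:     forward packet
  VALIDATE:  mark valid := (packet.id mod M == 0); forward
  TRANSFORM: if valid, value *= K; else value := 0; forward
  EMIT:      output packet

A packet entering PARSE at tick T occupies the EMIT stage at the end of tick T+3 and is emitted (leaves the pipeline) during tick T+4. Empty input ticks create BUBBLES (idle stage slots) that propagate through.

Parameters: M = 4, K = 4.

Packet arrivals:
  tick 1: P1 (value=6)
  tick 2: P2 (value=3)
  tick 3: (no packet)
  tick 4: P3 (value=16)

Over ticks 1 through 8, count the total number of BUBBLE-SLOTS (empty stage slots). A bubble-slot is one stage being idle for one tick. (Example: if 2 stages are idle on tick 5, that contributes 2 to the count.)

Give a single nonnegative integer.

Answer: 20

Derivation:
Tick 1: [PARSE:P1(v=6,ok=F), VALIDATE:-, TRANSFORM:-, EMIT:-] out:-; bubbles=3
Tick 2: [PARSE:P2(v=3,ok=F), VALIDATE:P1(v=6,ok=F), TRANSFORM:-, EMIT:-] out:-; bubbles=2
Tick 3: [PARSE:-, VALIDATE:P2(v=3,ok=F), TRANSFORM:P1(v=0,ok=F), EMIT:-] out:-; bubbles=2
Tick 4: [PARSE:P3(v=16,ok=F), VALIDATE:-, TRANSFORM:P2(v=0,ok=F), EMIT:P1(v=0,ok=F)] out:-; bubbles=1
Tick 5: [PARSE:-, VALIDATE:P3(v=16,ok=F), TRANSFORM:-, EMIT:P2(v=0,ok=F)] out:P1(v=0); bubbles=2
Tick 6: [PARSE:-, VALIDATE:-, TRANSFORM:P3(v=0,ok=F), EMIT:-] out:P2(v=0); bubbles=3
Tick 7: [PARSE:-, VALIDATE:-, TRANSFORM:-, EMIT:P3(v=0,ok=F)] out:-; bubbles=3
Tick 8: [PARSE:-, VALIDATE:-, TRANSFORM:-, EMIT:-] out:P3(v=0); bubbles=4
Total bubble-slots: 20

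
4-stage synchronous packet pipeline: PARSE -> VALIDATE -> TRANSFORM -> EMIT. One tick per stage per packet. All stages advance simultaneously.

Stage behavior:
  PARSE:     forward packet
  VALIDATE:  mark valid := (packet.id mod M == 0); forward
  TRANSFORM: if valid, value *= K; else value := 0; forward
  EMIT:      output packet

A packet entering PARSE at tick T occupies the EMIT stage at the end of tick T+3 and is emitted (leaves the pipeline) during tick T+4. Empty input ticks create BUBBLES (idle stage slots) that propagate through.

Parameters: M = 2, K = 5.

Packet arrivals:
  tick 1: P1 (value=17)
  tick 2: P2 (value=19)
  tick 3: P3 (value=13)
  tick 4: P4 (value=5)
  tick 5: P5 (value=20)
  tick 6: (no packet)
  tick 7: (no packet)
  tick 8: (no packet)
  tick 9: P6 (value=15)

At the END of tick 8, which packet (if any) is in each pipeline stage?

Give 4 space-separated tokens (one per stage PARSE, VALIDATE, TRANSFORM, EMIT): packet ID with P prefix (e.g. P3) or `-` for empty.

Tick 1: [PARSE:P1(v=17,ok=F), VALIDATE:-, TRANSFORM:-, EMIT:-] out:-; in:P1
Tick 2: [PARSE:P2(v=19,ok=F), VALIDATE:P1(v=17,ok=F), TRANSFORM:-, EMIT:-] out:-; in:P2
Tick 3: [PARSE:P3(v=13,ok=F), VALIDATE:P2(v=19,ok=T), TRANSFORM:P1(v=0,ok=F), EMIT:-] out:-; in:P3
Tick 4: [PARSE:P4(v=5,ok=F), VALIDATE:P3(v=13,ok=F), TRANSFORM:P2(v=95,ok=T), EMIT:P1(v=0,ok=F)] out:-; in:P4
Tick 5: [PARSE:P5(v=20,ok=F), VALIDATE:P4(v=5,ok=T), TRANSFORM:P3(v=0,ok=F), EMIT:P2(v=95,ok=T)] out:P1(v=0); in:P5
Tick 6: [PARSE:-, VALIDATE:P5(v=20,ok=F), TRANSFORM:P4(v=25,ok=T), EMIT:P3(v=0,ok=F)] out:P2(v=95); in:-
Tick 7: [PARSE:-, VALIDATE:-, TRANSFORM:P5(v=0,ok=F), EMIT:P4(v=25,ok=T)] out:P3(v=0); in:-
Tick 8: [PARSE:-, VALIDATE:-, TRANSFORM:-, EMIT:P5(v=0,ok=F)] out:P4(v=25); in:-
At end of tick 8: ['-', '-', '-', 'P5']

Answer: - - - P5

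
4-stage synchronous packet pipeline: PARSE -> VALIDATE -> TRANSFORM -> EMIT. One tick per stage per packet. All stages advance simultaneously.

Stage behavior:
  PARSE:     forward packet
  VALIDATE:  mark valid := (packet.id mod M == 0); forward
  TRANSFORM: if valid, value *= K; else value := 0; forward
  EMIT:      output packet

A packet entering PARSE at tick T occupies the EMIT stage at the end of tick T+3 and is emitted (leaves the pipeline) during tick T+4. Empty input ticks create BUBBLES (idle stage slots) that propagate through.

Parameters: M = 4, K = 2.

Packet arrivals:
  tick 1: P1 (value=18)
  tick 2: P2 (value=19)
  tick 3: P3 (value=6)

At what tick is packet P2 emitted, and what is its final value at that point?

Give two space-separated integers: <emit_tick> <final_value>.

Answer: 6 0

Derivation:
Tick 1: [PARSE:P1(v=18,ok=F), VALIDATE:-, TRANSFORM:-, EMIT:-] out:-; in:P1
Tick 2: [PARSE:P2(v=19,ok=F), VALIDATE:P1(v=18,ok=F), TRANSFORM:-, EMIT:-] out:-; in:P2
Tick 3: [PARSE:P3(v=6,ok=F), VALIDATE:P2(v=19,ok=F), TRANSFORM:P1(v=0,ok=F), EMIT:-] out:-; in:P3
Tick 4: [PARSE:-, VALIDATE:P3(v=6,ok=F), TRANSFORM:P2(v=0,ok=F), EMIT:P1(v=0,ok=F)] out:-; in:-
Tick 5: [PARSE:-, VALIDATE:-, TRANSFORM:P3(v=0,ok=F), EMIT:P2(v=0,ok=F)] out:P1(v=0); in:-
Tick 6: [PARSE:-, VALIDATE:-, TRANSFORM:-, EMIT:P3(v=0,ok=F)] out:P2(v=0); in:-
Tick 7: [PARSE:-, VALIDATE:-, TRANSFORM:-, EMIT:-] out:P3(v=0); in:-
P2: arrives tick 2, valid=False (id=2, id%4=2), emit tick 6, final value 0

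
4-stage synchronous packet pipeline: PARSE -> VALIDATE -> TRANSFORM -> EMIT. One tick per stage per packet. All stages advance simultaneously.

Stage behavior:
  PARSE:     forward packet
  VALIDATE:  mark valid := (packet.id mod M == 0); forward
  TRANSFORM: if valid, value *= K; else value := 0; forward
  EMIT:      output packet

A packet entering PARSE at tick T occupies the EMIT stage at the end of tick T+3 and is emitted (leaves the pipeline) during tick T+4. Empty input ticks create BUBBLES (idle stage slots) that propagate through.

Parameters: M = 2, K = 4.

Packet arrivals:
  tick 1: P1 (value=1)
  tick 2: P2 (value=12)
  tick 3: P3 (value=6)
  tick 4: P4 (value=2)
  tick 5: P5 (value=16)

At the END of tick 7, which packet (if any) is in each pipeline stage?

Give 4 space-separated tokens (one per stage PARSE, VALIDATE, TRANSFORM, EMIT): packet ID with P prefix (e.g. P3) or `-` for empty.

Answer: - - P5 P4

Derivation:
Tick 1: [PARSE:P1(v=1,ok=F), VALIDATE:-, TRANSFORM:-, EMIT:-] out:-; in:P1
Tick 2: [PARSE:P2(v=12,ok=F), VALIDATE:P1(v=1,ok=F), TRANSFORM:-, EMIT:-] out:-; in:P2
Tick 3: [PARSE:P3(v=6,ok=F), VALIDATE:P2(v=12,ok=T), TRANSFORM:P1(v=0,ok=F), EMIT:-] out:-; in:P3
Tick 4: [PARSE:P4(v=2,ok=F), VALIDATE:P3(v=6,ok=F), TRANSFORM:P2(v=48,ok=T), EMIT:P1(v=0,ok=F)] out:-; in:P4
Tick 5: [PARSE:P5(v=16,ok=F), VALIDATE:P4(v=2,ok=T), TRANSFORM:P3(v=0,ok=F), EMIT:P2(v=48,ok=T)] out:P1(v=0); in:P5
Tick 6: [PARSE:-, VALIDATE:P5(v=16,ok=F), TRANSFORM:P4(v=8,ok=T), EMIT:P3(v=0,ok=F)] out:P2(v=48); in:-
Tick 7: [PARSE:-, VALIDATE:-, TRANSFORM:P5(v=0,ok=F), EMIT:P4(v=8,ok=T)] out:P3(v=0); in:-
At end of tick 7: ['-', '-', 'P5', 'P4']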